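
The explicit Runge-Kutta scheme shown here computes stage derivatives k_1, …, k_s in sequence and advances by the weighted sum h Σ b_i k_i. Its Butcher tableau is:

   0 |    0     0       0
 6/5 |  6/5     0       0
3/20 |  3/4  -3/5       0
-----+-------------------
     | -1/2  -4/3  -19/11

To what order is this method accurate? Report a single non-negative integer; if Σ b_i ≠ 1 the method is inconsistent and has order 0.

0

b = (-1/2, -4/3, -19/11)
c = (0, 6/5, 3/20)
Ac = (0, 0, -18/25)
Σ b_i: (-1/2)·1 + (-4/3)·1 + (-19/11)·1 = -235/66 ≠ 1 ⇒ order 0.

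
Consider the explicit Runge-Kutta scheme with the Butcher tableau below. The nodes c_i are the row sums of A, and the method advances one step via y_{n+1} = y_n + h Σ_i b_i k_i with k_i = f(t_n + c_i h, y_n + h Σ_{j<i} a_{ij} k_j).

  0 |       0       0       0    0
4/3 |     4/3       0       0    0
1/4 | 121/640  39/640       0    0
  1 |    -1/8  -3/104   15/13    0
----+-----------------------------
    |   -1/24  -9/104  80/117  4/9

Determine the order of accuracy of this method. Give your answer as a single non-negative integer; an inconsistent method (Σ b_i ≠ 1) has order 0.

b = (-1/24, -9/104, 80/117, 4/9)
c = (0, 4/3, 1/4, 1)
Ac = (0, 0, 13/160, 1/4)
Σ b_i: (-1/24)·1 + (-9/104)·1 + 80/117·1 + 4/9·1 = 1 ✓
b·c: (-9/104)·4/3 + 80/117·1/4 + 4/9·1 = 1/2 ✓
b·c²: (-9/104)·16/9 + 80/117·1/16 + 4/9·1 = 1/3 ✓
b·Ac: 80/117·13/160 + 4/9·1/4 = 1/6 ✓
b·c³: (-9/104)·64/27 + 80/117·1/64 + 4/9·1 = 1/4 ✓
b·(c∘Ac): 80/117·13/640 + 4/9·1/4 = 1/8 ✓
b·Ac²: 80/117·13/120 + 4/9·1/48 = 1/12 ✓
b·A²c: 4/9·3/32 = 1/24 ✓; 4 stages ⇒ order 4.

4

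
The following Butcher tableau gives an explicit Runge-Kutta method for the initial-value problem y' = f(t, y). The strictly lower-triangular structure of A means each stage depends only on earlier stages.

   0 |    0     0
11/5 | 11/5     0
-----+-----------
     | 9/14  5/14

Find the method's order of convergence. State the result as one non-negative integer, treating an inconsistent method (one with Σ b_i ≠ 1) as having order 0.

b = (9/14, 5/14)
c = (0, 11/5)
Σ b_i: 9/14·1 + 5/14·1 = 1 ✓
b·c: 5/14·11/5 = 11/14 ≠ 1/2 ⇒ order 1.

1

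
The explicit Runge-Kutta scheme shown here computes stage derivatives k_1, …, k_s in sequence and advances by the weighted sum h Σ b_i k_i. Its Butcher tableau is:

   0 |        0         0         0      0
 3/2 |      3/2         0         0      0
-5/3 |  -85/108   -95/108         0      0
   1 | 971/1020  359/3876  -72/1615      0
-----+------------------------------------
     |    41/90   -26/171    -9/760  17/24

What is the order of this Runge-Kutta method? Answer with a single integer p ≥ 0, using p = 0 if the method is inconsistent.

4

b = (41/90, -26/171, -9/760, 17/24)
c = (0, 3/2, -5/3, 1)
Ac = (0, 0, -95/72, 29/136)
Σ b_i: 41/90·1 + (-26/171)·1 + (-9/760)·1 + 17/24·1 = 1 ✓
b·c: (-26/171)·3/2 + (-9/760)·(-5/3) + 17/24·1 = 1/2 ✓
b·c²: (-26/171)·9/4 + (-9/760)·25/9 + 17/24·1 = 1/3 ✓
b·Ac: (-9/760)·(-95/72) + 17/24·29/136 = 1/6 ✓
b·c³: (-26/171)·27/8 + (-9/760)·(-125/27) + 17/24·1 = 1/4 ✓
b·(c∘Ac): (-9/760)·475/216 + 17/24·29/136 = 1/8 ✓
b·Ac²: (-9/760)·(-95/48) + 17/24·23/272 = 1/12 ✓
b·A²c: 17/24·1/17 = 1/24 ✓; 4 stages ⇒ order 4.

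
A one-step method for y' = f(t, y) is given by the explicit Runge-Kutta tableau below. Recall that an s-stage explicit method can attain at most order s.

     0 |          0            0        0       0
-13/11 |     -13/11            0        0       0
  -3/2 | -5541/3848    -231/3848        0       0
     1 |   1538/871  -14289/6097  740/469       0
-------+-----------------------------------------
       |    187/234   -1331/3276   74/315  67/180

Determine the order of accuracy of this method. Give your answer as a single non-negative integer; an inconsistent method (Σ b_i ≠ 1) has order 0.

b = (187/234, -1331/3276, 74/315, 67/180)
c = (0, -13/11, -3/2, 1)
Ac = (0, 0, 21/296, 27/67)
Σ b_i: 187/234·1 + (-1331/3276)·1 + 74/315·1 + 67/180·1 = 1 ✓
b·c: (-1331/3276)·(-13/11) + 74/315·(-3/2) + 67/180·1 = 1/2 ✓
b·c²: (-1331/3276)·169/121 + 74/315·9/4 + 67/180·1 = 1/3 ✓
b·Ac: 74/315·21/296 + 67/180·27/67 = 1/6 ✓
b·c³: (-1331/3276)·(-2197/1331) + 74/315·(-27/8) + 67/180·1 = 1/4 ✓
b·(c∘Ac): 74/315·(-63/592) + 67/180·27/67 = 1/8 ✓
b·Ac²: 74/315·(-273/3256) + 67/180·204/737 = 1/12 ✓
b·A²c: 67/180·15/134 = 1/24 ✓; 4 stages ⇒ order 4.

4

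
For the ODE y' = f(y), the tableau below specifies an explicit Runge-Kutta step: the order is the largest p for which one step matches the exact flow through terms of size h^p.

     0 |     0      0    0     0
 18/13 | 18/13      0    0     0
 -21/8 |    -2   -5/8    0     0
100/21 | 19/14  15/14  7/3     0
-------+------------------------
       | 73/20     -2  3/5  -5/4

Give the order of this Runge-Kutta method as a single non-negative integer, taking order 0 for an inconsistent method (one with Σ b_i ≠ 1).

1

b = (73/20, -2, 3/5, -5/4)
c = (0, 18/13, -21/8, 100/21)
Ac = (0, 0, -45/52, -3379/728)
Σ b_i: 73/20·1 + (-2)·1 + 3/5·1 + (-5/4)·1 = 1 ✓
b·c: (-2)·18/13 + 3/5·(-21/8) + (-5/4)·100/21 = -112439/10920 ≠ 1/2 ⇒ order 1.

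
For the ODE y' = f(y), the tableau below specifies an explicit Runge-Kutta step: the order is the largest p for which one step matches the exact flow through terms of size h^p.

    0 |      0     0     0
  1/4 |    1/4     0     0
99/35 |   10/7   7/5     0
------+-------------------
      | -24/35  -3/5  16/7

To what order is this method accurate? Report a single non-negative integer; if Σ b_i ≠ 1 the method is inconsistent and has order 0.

1

b = (-24/35, -3/5, 16/7)
c = (0, 1/4, 99/35)
Ac = (0, 0, 7/20)
Σ b_i: (-24/35)·1 + (-3/5)·1 + 16/7·1 = 1 ✓
b·c: (-3/5)·1/4 + 16/7·99/35 = 6189/980 ≠ 1/2 ⇒ order 1.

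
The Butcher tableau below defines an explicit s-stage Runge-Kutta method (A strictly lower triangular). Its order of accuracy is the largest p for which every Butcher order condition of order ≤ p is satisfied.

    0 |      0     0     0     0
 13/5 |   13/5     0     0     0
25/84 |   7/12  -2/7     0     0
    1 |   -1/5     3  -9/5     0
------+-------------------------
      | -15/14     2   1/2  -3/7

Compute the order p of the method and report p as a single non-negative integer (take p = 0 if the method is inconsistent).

b = (-15/14, 2, 1/2, -3/7)
c = (0, 13/5, 25/84, 1)
Ac = (0, 0, -26/35, 1017/140)
Σ b_i: (-15/14)·1 + 2·1 + 1/2·1 + (-3/7)·1 = 1 ✓
b·c: 2·13/5 + 1/2·25/84 + (-3/7)·1 = 4133/840 ≠ 1/2 ⇒ order 1.

1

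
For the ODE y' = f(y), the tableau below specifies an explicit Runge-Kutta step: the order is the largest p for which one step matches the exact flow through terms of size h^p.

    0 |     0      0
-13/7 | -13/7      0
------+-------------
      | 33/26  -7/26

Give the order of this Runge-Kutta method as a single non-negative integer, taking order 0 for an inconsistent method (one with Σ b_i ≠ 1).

2

b = (33/26, -7/26)
c = (0, -13/7)
Σ b_i: 33/26·1 + (-7/26)·1 = 1 ✓
b·c: (-7/26)·(-13/7) = 1/2 ✓; 2 stages ⇒ order 2.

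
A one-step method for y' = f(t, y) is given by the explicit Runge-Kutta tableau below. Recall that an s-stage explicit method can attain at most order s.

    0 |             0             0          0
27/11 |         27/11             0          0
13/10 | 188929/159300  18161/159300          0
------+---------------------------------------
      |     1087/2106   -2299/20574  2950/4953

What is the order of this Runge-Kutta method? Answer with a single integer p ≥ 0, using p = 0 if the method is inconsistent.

3

b = (1087/2106, -2299/20574, 2950/4953)
c = (0, 27/11, 13/10)
Ac = (0, 0, 1651/5900)
Σ b_i: 1087/2106·1 + (-2299/20574)·1 + 2950/4953·1 = 1 ✓
b·c: (-2299/20574)·27/11 + 2950/4953·13/10 = 1/2 ✓
b·c²: (-2299/20574)·729/121 + 2950/4953·169/100 = 1/3 ✓
b·Ac: 2950/4953·1651/5900 = 1/6 ✓; 3 stages ⇒ order 3.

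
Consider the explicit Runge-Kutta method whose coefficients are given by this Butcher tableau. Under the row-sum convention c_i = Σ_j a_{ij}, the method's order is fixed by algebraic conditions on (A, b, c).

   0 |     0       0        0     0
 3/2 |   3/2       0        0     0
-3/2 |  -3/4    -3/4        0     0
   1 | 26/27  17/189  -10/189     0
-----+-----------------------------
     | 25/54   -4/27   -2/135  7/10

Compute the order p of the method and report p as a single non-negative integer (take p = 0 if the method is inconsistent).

b = (25/54, -4/27, -2/135, 7/10)
c = (0, 3/2, -3/2, 1)
Ac = (0, 0, -9/8, 3/14)
Σ b_i: 25/54·1 + (-4/27)·1 + (-2/135)·1 + 7/10·1 = 1 ✓
b·c: (-4/27)·3/2 + (-2/135)·(-3/2) + 7/10·1 = 1/2 ✓
b·c²: (-4/27)·9/4 + (-2/135)·9/4 + 7/10·1 = 1/3 ✓
b·Ac: (-2/135)·(-9/8) + 7/10·3/14 = 1/6 ✓
b·c³: (-4/27)·27/8 + (-2/135)·(-27/8) + 7/10·1 = 1/4 ✓
b·(c∘Ac): (-2/135)·27/16 + 7/10·3/14 = 1/8 ✓
b·Ac²: (-2/135)·(-27/16) + 7/10·1/12 = 1/12 ✓
b·A²c: 7/10·5/84 = 1/24 ✓; 4 stages ⇒ order 4.

4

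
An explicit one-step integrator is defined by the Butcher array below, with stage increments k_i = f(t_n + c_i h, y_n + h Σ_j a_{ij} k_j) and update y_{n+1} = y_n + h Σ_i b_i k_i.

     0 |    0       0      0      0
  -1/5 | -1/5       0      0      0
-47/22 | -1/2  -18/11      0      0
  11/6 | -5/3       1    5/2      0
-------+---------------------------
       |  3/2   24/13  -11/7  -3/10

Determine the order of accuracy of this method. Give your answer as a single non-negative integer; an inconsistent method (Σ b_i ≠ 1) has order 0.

0

b = (3/2, 24/13, -11/7, -3/10)
c = (0, -1/5, -47/22, 11/6)
Ac = (0, 0, 18/55, -1219/220)
Σ b_i: 3/2·1 + 24/13·1 + (-11/7)·1 + (-3/10)·1 = 671/455 ≠ 1 ⇒ order 0.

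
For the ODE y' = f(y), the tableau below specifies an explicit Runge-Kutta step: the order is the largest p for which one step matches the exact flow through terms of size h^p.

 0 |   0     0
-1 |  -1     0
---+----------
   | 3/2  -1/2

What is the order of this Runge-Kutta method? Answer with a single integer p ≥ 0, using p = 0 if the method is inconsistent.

2

b = (3/2, -1/2)
c = (0, -1)
Σ b_i: 3/2·1 + (-1/2)·1 = 1 ✓
b·c: (-1/2)·(-1) = 1/2 ✓; 2 stages ⇒ order 2.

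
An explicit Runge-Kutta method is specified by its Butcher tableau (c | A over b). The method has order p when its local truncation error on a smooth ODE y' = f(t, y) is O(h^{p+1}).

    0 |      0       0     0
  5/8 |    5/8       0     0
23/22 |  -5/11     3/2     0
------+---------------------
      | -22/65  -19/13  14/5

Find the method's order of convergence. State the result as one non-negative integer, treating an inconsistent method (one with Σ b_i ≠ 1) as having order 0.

1

b = (-22/65, -19/13, 14/5)
c = (0, 5/8, 23/22)
Ac = (0, 0, 15/16)
Σ b_i: (-22/65)·1 + (-19/13)·1 + 14/5·1 = 1 ✓
b·c: (-19/13)·5/8 + 14/5·23/22 = 11519/5720 ≠ 1/2 ⇒ order 1.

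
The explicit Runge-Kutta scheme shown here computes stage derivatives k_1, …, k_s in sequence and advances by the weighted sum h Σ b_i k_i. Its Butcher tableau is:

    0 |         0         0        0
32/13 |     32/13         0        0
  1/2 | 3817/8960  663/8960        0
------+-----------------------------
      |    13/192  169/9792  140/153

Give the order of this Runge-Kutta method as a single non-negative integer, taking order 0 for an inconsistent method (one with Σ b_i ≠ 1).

3

b = (13/192, 169/9792, 140/153)
c = (0, 32/13, 1/2)
Ac = (0, 0, 51/280)
Σ b_i: 13/192·1 + 169/9792·1 + 140/153·1 = 1 ✓
b·c: 169/9792·32/13 + 140/153·1/2 = 1/2 ✓
b·c²: 169/9792·1024/169 + 140/153·1/4 = 1/3 ✓
b·Ac: 140/153·51/280 = 1/6 ✓; 3 stages ⇒ order 3.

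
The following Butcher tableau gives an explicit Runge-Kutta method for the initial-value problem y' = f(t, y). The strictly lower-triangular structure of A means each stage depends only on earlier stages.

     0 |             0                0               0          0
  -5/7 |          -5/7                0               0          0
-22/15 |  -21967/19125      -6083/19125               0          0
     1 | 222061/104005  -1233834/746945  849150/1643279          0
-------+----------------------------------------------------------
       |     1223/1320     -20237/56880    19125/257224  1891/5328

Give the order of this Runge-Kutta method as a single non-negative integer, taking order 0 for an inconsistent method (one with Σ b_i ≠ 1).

4

b = (1223/1320, -20237/56880, 19125/257224, 1891/5328)
c = (0, -5/7, -22/15, 1)
Ac = (0, 0, 869/3825, 798/1891)
Σ b_i: 1223/1320·1 + (-20237/56880)·1 + 19125/257224·1 + 1891/5328·1 = 1 ✓
b·c: (-20237/56880)·(-5/7) + 19125/257224·(-22/15) + 1891/5328·1 = 1/2 ✓
b·c²: (-20237/56880)·25/49 + 19125/257224·484/225 + 1891/5328·1 = 1/3 ✓
b·Ac: 19125/257224·869/3825 + 1891/5328·798/1891 = 1/6 ✓
b·c³: (-20237/56880)·(-125/343) + 19125/257224·(-10648/3375) + 1891/5328·1 = 1/4 ✓
b·(c∘Ac): 19125/257224·(-19118/57375) + 1891/5328·798/1891 = 1/8 ✓
b·Ac²: 19125/257224·(-869/5355) + 1891/5328·3558/13237 = 1/12 ✓
b·A²c: 1891/5328·222/1891 = 1/24 ✓; 4 stages ⇒ order 4.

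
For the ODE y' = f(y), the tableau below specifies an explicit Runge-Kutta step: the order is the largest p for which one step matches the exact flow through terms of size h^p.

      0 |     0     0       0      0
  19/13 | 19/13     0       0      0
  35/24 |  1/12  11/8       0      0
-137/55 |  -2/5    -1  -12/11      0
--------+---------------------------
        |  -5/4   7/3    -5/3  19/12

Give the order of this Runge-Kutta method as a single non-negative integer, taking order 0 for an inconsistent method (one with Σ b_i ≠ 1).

1

b = (-5/4, 7/3, -5/3, 19/12)
c = (0, 19/13, 35/24, -137/55)
Ac = (0, 0, 209/104, -873/286)
Σ b_i: (-5/4)·1 + 7/3·1 + (-5/3)·1 + 19/12·1 = 1 ✓
b·c: 7/3·19/13 + (-5/3)·35/24 + 19/12·(-137/55) = -152599/51480 ≠ 1/2 ⇒ order 1.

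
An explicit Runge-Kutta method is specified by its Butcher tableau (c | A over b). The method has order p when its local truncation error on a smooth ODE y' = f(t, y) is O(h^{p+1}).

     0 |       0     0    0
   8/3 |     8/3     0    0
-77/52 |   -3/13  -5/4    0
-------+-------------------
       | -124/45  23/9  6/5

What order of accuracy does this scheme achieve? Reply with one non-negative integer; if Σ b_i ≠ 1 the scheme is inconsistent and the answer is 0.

1

b = (-124/45, 23/9, 6/5)
c = (0, 8/3, -77/52)
Ac = (0, 0, -10/3)
Σ b_i: (-124/45)·1 + 23/9·1 + 6/5·1 = 1 ✓
b·c: 23/9·8/3 + 6/5·(-77/52) = 17683/3510 ≠ 1/2 ⇒ order 1.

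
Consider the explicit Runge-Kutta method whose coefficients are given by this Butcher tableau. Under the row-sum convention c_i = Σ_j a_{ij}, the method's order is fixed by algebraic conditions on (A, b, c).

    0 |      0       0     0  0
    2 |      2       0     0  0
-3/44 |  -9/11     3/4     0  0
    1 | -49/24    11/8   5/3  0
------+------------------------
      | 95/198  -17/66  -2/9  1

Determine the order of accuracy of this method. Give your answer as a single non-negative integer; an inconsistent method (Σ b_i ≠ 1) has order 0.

b = (95/198, -17/66, -2/9, 1)
c = (0, 2, -3/44, 1)
Ac = (0, 0, 3/2, 29/11)
Σ b_i: 95/198·1 + (-17/66)·1 + (-2/9)·1 + 1·1 = 1 ✓
b·c: (-17/66)·2 + (-2/9)·(-3/44) + 1·1 = 1/2 ✓
b·c²: (-17/66)·4 + (-2/9)·9/1936 + 1·1 = -91/2904 ≠ 1/3 ⇒ order 2.
b·Ac: (-2/9)·3/2 + 1·29/11 = 76/33 ≠ 1/6

2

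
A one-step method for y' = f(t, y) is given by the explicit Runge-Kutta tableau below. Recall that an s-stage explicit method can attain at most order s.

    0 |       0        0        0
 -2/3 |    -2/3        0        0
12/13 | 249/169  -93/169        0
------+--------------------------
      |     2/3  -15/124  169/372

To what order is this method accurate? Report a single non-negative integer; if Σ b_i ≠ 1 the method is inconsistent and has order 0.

3

b = (2/3, -15/124, 169/372)
c = (0, -2/3, 12/13)
Ac = (0, 0, 62/169)
Σ b_i: 2/3·1 + (-15/124)·1 + 169/372·1 = 1 ✓
b·c: (-15/124)·(-2/3) + 169/372·12/13 = 1/2 ✓
b·c²: (-15/124)·4/9 + 169/372·144/169 = 1/3 ✓
b·Ac: 169/372·62/169 = 1/6 ✓; 3 stages ⇒ order 3.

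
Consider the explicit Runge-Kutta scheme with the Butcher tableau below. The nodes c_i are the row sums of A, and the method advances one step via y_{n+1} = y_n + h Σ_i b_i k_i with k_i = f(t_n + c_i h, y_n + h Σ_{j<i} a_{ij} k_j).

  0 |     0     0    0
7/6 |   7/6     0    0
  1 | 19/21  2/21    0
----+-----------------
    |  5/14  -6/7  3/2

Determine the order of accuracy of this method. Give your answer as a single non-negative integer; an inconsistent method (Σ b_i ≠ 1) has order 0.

b = (5/14, -6/7, 3/2)
c = (0, 7/6, 1)
Ac = (0, 0, 1/9)
Σ b_i: 5/14·1 + (-6/7)·1 + 3/2·1 = 1 ✓
b·c: (-6/7)·7/6 + 3/2·1 = 1/2 ✓
b·c²: (-6/7)·49/36 + 3/2·1 = 1/3 ✓
b·Ac: 3/2·1/9 = 1/6 ✓; 3 stages ⇒ order 3.

3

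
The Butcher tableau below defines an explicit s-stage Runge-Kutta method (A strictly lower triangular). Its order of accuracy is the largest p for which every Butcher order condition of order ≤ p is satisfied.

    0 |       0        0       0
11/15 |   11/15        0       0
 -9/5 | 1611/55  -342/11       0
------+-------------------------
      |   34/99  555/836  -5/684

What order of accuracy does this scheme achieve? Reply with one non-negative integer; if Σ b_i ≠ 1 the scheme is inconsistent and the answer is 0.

b = (34/99, 555/836, -5/684)
c = (0, 11/15, -9/5)
Ac = (0, 0, -114/5)
Σ b_i: 34/99·1 + 555/836·1 + (-5/684)·1 = 1 ✓
b·c: 555/836·11/15 + (-5/684)·(-9/5) = 1/2 ✓
b·c²: 555/836·121/225 + (-5/684)·81/25 = 1/3 ✓
b·Ac: (-5/684)·(-114/5) = 1/6 ✓; 3 stages ⇒ order 3.

3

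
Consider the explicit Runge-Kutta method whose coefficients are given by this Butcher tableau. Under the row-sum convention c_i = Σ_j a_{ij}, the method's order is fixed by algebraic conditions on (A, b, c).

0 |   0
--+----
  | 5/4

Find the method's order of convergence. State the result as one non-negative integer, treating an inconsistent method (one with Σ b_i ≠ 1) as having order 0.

b = (5/4)
c = (0)
Σ b_i: 5/4·1 = 5/4 ≠ 1 ⇒ order 0.

0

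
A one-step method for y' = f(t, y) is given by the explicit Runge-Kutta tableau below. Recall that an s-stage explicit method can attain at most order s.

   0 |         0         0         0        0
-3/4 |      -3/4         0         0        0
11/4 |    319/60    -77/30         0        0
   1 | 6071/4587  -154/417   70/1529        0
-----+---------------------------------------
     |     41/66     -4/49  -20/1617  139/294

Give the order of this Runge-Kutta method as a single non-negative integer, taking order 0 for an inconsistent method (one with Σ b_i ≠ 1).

b = (41/66, -4/49, -20/1617, 139/294)
c = (0, -3/4, 11/4, 1)
Ac = (0, 0, 77/40, 56/139)
Σ b_i: 41/66·1 + (-4/49)·1 + (-20/1617)·1 + 139/294·1 = 1 ✓
b·c: (-4/49)·(-3/4) + (-20/1617)·11/4 + 139/294·1 = 1/2 ✓
b·c²: (-4/49)·9/16 + (-20/1617)·121/16 + 139/294·1 = 1/3 ✓
b·Ac: (-20/1617)·77/40 + 139/294·56/139 = 1/6 ✓
b·c³: (-4/49)·(-27/64) + (-20/1617)·1331/64 + 139/294·1 = 1/4 ✓
b·(c∘Ac): (-20/1617)·847/160 + 139/294·56/139 = 1/8 ✓
b·Ac²: (-20/1617)·(-231/160) + 139/294·77/556 = 1/12 ✓
b·A²c: 139/294·49/556 = 1/24 ✓; 4 stages ⇒ order 4.

4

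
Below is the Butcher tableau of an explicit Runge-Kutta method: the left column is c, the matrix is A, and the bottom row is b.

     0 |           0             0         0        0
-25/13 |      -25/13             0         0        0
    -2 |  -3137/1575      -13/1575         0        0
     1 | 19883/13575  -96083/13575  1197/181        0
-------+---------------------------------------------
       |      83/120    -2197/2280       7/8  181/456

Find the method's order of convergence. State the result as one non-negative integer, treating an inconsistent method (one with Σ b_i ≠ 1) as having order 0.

4

b = (83/120, -2197/2280, 7/8, 181/456)
c = (0, -25/13, -2, 1)
Ac = (0, 0, 1/63, 209/543)
Σ b_i: 83/120·1 + (-2197/2280)·1 + 7/8·1 + 181/456·1 = 1 ✓
b·c: (-2197/2280)·(-25/13) + 7/8·(-2) + 181/456·1 = 1/2 ✓
b·c²: (-2197/2280)·625/169 + 7/8·4 + 181/456·1 = 1/3 ✓
b·Ac: 7/8·1/63 + 181/456·209/543 = 1/6 ✓
b·c³: (-2197/2280)·(-15625/2197) + 7/8·(-8) + 181/456·1 = 1/4 ✓
b·(c∘Ac): 7/8·(-2/63) + 181/456·209/543 = 1/8 ✓
b·Ac²: 7/8·(-25/819) + 181/456·1957/7059 = 1/12 ✓
b·A²c: 181/456·19/181 = 1/24 ✓; 4 stages ⇒ order 4.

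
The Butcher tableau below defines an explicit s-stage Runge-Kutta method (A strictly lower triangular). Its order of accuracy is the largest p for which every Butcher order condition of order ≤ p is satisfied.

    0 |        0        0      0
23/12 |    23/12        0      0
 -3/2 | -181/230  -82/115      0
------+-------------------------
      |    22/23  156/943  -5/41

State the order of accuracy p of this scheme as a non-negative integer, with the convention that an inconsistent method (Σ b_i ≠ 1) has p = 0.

3

b = (22/23, 156/943, -5/41)
c = (0, 23/12, -3/2)
Ac = (0, 0, -41/30)
Σ b_i: 22/23·1 + 156/943·1 + (-5/41)·1 = 1 ✓
b·c: 156/943·23/12 + (-5/41)·(-3/2) = 1/2 ✓
b·c²: 156/943·529/144 + (-5/41)·9/4 = 1/3 ✓
b·Ac: (-5/41)·(-41/30) = 1/6 ✓; 3 stages ⇒ order 3.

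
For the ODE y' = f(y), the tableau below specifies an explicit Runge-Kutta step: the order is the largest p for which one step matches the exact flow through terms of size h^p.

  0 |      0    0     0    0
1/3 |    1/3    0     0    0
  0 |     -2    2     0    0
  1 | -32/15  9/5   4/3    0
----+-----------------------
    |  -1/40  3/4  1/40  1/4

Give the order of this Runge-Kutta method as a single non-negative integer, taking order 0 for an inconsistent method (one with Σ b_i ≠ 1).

3

b = (-1/40, 3/4, 1/40, 1/4)
c = (0, 1/3, 0, 1)
Ac = (0, 0, 2/3, 3/5)
Σ b_i: (-1/40)·1 + 3/4·1 + 1/40·1 + 1/4·1 = 1 ✓
b·c: 3/4·1/3 + 1/4·1 = 1/2 ✓
b·c²: 3/4·1/9 + 1/4·1 = 1/3 ✓
b·Ac: 1/40·2/3 + 1/4·3/5 = 1/6 ✓
b·c³: 3/4·1/27 + 1/4·1 = 5/18 ≠ 1/4 ⇒ order 3.
b·(c∘Ac): 1/4·3/5 = 3/20 ≠ 1/8
b·Ac²: 1/40·2/9 + 1/4·1/5 = 1/18 ≠ 1/12
b·A²c: 1/4·8/9 = 2/9 ≠ 1/24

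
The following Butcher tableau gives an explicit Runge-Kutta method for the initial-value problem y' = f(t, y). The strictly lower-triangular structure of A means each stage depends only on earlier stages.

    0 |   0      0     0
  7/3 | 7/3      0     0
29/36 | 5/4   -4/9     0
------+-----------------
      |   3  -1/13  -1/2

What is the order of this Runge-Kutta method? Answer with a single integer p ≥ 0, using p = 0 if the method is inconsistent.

0

b = (3, -1/13, -1/2)
c = (0, 7/3, 29/36)
Ac = (0, 0, -28/27)
Σ b_i: 3·1 + (-1/13)·1 + (-1/2)·1 = 63/26 ≠ 1 ⇒ order 0.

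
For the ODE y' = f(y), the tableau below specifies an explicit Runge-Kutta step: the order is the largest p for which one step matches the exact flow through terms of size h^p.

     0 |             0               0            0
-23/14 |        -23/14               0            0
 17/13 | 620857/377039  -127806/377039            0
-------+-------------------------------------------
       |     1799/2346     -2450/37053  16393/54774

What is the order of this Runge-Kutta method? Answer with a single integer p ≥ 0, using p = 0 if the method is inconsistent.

3

b = (1799/2346, -2450/37053, 16393/54774)
c = (0, -23/14, 17/13)
Ac = (0, 0, 9129/16393)
Σ b_i: 1799/2346·1 + (-2450/37053)·1 + 16393/54774·1 = 1 ✓
b·c: (-2450/37053)·(-23/14) + 16393/54774·17/13 = 1/2 ✓
b·c²: (-2450/37053)·529/196 + 16393/54774·289/169 = 1/3 ✓
b·Ac: 16393/54774·9129/16393 = 1/6 ✓; 3 stages ⇒ order 3.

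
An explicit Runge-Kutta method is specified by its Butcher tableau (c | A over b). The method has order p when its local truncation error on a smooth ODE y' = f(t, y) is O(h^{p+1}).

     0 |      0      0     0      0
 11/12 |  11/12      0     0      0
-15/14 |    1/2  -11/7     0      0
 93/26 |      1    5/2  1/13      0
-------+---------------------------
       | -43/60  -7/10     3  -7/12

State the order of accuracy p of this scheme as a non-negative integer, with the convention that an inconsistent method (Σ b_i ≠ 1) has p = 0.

b = (-43/60, -7/10, 3, -7/12)
c = (0, 11/12, -15/14, 93/26)
Ac = (0, 0, -121/84, 4825/2184)
Σ b_i: (-43/60)·1 + (-7/10)·1 + 3·1 + (-7/12)·1 = 1 ✓
b·c: (-7/10)·11/12 + 3·(-15/14) + (-7/12)·93/26 = -16223/2730 ≠ 1/2 ⇒ order 1.

1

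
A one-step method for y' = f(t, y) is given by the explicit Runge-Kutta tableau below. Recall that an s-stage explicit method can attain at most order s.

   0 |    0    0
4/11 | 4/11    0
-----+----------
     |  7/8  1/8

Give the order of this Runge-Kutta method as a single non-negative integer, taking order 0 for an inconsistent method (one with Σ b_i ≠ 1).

1

b = (7/8, 1/8)
c = (0, 4/11)
Σ b_i: 7/8·1 + 1/8·1 = 1 ✓
b·c: 1/8·4/11 = 1/22 ≠ 1/2 ⇒ order 1.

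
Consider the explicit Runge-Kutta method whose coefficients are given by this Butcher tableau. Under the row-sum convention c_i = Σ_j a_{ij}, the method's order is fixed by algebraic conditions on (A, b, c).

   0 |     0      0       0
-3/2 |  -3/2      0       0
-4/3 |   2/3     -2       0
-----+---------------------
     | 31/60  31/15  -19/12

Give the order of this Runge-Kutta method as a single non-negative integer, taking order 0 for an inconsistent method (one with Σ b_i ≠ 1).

b = (31/60, 31/15, -19/12)
c = (0, -3/2, -4/3)
Ac = (0, 0, 3)
Σ b_i: 31/60·1 + 31/15·1 + (-19/12)·1 = 1 ✓
b·c: 31/15·(-3/2) + (-19/12)·(-4/3) = -89/90 ≠ 1/2 ⇒ order 1.

1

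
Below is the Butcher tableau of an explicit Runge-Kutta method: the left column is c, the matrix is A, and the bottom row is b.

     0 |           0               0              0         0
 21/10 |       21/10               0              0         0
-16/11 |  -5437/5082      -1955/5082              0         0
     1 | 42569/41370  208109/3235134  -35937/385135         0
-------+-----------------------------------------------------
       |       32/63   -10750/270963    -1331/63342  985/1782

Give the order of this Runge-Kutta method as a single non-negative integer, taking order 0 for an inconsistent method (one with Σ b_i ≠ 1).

b = (32/63, -10750/270963, -1331/63342, 985/1782)
c = (0, 21/10, -16/11, 1)
Ac = (0, 0, -391/484, 1067/3940)
Σ b_i: 32/63·1 + (-10750/270963)·1 + (-1331/63342)·1 + 985/1782·1 = 1 ✓
b·c: (-10750/270963)·21/10 + (-1331/63342)·(-16/11) + 985/1782·1 = 1/2 ✓
b·c²: (-10750/270963)·441/100 + (-1331/63342)·256/121 + 985/1782·1 = 1/3 ✓
b·Ac: (-1331/63342)·(-391/484) + 985/1782·1067/3940 = 1/6 ✓
b·c³: (-10750/270963)·9261/1000 + (-1331/63342)·(-4096/1331) + 985/1782·1 = 1/4 ✓
b·(c∘Ac): (-1331/63342)·1564/1331 + 985/1782·1067/3940 = 1/8 ✓
b·Ac²: (-1331/63342)·(-8211/4840) + 985/1782·3399/39400 = 1/12 ✓
b·A²c: 985/1782·297/3940 = 1/24 ✓; 4 stages ⇒ order 4.

4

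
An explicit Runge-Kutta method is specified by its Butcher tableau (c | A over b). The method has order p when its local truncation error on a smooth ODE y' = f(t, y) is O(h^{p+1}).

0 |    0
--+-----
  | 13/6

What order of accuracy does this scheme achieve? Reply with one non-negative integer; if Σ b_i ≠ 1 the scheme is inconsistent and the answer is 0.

0

b = (13/6)
c = (0)
Σ b_i: 13/6·1 = 13/6 ≠ 1 ⇒ order 0.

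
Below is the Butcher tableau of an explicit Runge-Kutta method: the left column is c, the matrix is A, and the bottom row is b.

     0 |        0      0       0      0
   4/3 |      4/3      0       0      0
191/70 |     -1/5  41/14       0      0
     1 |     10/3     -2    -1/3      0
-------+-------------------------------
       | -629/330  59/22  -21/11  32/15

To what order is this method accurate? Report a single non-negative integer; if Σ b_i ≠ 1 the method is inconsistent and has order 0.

b = (-629/330, 59/22, -21/11, 32/15)
c = (0, 4/3, 191/70, 1)
Ac = (0, 0, 82/21, -751/210)
Σ b_i: (-629/330)·1 + 59/22·1 + (-21/11)·1 + 32/15·1 = 1 ✓
b·c: 59/22·4/3 + (-21/11)·191/70 + 32/15·1 = 1/2 ✓
b·c²: 59/22·16/9 + (-21/11)·36481/4900 + 32/15·1 = -506747/69300 ≠ 1/3 ⇒ order 2.
b·Ac: (-21/11)·82/21 + 32/15·(-751/210) = -261326/17325 ≠ 1/6

2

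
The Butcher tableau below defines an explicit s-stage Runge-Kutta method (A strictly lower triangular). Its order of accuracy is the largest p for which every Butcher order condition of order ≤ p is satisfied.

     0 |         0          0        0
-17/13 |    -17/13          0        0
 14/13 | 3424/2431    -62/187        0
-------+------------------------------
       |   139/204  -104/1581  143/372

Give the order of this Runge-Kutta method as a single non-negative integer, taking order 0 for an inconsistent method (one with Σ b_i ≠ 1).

3

b = (139/204, -104/1581, 143/372)
c = (0, -17/13, 14/13)
Ac = (0, 0, 62/143)
Σ b_i: 139/204·1 + (-104/1581)·1 + 143/372·1 = 1 ✓
b·c: (-104/1581)·(-17/13) + 143/372·14/13 = 1/2 ✓
b·c²: (-104/1581)·289/169 + 143/372·196/169 = 1/3 ✓
b·Ac: 143/372·62/143 = 1/6 ✓; 3 stages ⇒ order 3.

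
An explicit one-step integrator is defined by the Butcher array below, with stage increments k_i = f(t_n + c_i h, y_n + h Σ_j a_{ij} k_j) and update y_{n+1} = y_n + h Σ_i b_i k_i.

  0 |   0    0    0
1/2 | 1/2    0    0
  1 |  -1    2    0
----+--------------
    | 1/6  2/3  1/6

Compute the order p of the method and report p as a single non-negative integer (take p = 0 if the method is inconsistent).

3

b = (1/6, 2/3, 1/6)
c = (0, 1/2, 1)
Ac = (0, 0, 1)
Σ b_i: 1/6·1 + 2/3·1 + 1/6·1 = 1 ✓
b·c: 2/3·1/2 + 1/6·1 = 1/2 ✓
b·c²: 2/3·1/4 + 1/6·1 = 1/3 ✓
b·Ac: 1/6·1 = 1/6 ✓; 3 stages ⇒ order 3.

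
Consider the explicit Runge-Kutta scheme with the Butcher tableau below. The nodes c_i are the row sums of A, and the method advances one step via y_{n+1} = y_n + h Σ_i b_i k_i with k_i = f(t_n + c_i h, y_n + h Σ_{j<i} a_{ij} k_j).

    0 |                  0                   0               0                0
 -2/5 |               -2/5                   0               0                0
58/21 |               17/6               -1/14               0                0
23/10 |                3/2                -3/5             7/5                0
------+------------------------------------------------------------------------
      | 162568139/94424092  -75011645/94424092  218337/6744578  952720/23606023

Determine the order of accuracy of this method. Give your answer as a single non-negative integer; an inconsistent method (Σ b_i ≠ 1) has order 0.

b = (162568139/94424092, -75011645/94424092, 218337/6744578, 952720/23606023)
c = (0, -2/5, 58/21, 23/10)
Ac = (0, 0, 1/35, 308/75)
Σ b_i: 162568139/94424092·1 + (-75011645/94424092)·1 + 218337/6744578·1 + 952720/23606023·1 = 1 ✓
b·c: (-75011645/94424092)·(-2/5) + 218337/6744578·58/21 + 952720/23606023·23/10 = 1/2 ✓
b·c²: (-75011645/94424092)·4/25 + 218337/6744578·3364/441 + 952720/23606023·529/100 = 1/3 ✓
b·Ac: 218337/6744578·1/35 + 952720/23606023·308/75 = 1/6 ✓
b·c³: (-75011645/94424092)·(-8/125) + 218337/6744578·195112/9261 + 952720/23606023·12167/1000 = 45504533932/37179486225 ≠ 1/4 ⇒ order 3.
b·(c∘Ac): 218337/6744578·58/735 + 952720/23606023·3542/375 = 679429543/1770451725 ≠ 1/8
b·Ac²: 218337/6744578·(-2/175) + 952720/23606023·83344/7875 = 3173388781/7435897245 ≠ 1/12
b·A²c: 952720/23606023·1/25 = 190544/118030115 ≠ 1/24

3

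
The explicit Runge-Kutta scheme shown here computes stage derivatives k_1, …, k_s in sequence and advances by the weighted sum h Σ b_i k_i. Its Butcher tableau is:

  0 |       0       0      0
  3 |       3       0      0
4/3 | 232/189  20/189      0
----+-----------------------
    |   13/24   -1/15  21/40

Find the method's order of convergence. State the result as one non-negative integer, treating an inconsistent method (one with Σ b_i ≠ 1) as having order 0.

b = (13/24, -1/15, 21/40)
c = (0, 3, 4/3)
Ac = (0, 0, 20/63)
Σ b_i: 13/24·1 + (-1/15)·1 + 21/40·1 = 1 ✓
b·c: (-1/15)·3 + 21/40·4/3 = 1/2 ✓
b·c²: (-1/15)·9 + 21/40·16/9 = 1/3 ✓
b·Ac: 21/40·20/63 = 1/6 ✓; 3 stages ⇒ order 3.

3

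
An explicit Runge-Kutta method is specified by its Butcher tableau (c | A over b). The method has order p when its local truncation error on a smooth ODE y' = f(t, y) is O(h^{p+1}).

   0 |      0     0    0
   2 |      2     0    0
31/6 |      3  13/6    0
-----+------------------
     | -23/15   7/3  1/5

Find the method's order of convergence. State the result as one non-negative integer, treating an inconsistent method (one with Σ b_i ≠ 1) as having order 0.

b = (-23/15, 7/3, 1/5)
c = (0, 2, 31/6)
Ac = (0, 0, 13/3)
Σ b_i: (-23/15)·1 + 7/3·1 + 1/5·1 = 1 ✓
b·c: 7/3·2 + 1/5·31/6 = 57/10 ≠ 1/2 ⇒ order 1.

1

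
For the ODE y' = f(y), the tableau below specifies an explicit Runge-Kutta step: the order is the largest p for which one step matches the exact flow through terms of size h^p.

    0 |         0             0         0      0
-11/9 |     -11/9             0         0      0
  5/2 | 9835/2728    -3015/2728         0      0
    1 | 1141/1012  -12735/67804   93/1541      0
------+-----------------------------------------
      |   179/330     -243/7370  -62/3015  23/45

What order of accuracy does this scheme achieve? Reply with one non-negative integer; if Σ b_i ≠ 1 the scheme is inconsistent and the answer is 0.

4

b = (179/330, -243/7370, -62/3015, 23/45)
c = (0, -11/9, 5/2, 1)
Ac = (0, 0, 335/248, 35/92)
Σ b_i: 179/330·1 + (-243/7370)·1 + (-62/3015)·1 + 23/45·1 = 1 ✓
b·c: (-243/7370)·(-11/9) + (-62/3015)·5/2 + 23/45·1 = 1/2 ✓
b·c²: (-243/7370)·121/81 + (-62/3015)·25/4 + 23/45·1 = 1/3 ✓
b·Ac: (-62/3015)·335/248 + 23/45·35/92 = 1/6 ✓
b·c³: (-243/7370)·(-1331/729) + (-62/3015)·125/8 + 23/45·1 = 1/4 ✓
b·(c∘Ac): (-62/3015)·1675/496 + 23/45·35/92 = 1/8 ✓
b·Ac²: (-62/3015)·(-3685/2232) + 23/45·20/207 = 1/12 ✓
b·A²c: 23/45·15/184 = 1/24 ✓; 4 stages ⇒ order 4.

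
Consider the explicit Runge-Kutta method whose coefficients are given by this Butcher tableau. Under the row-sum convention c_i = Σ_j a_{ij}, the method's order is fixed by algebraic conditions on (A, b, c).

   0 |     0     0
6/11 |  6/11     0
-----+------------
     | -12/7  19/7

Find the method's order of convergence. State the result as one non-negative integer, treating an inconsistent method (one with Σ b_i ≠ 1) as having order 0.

b = (-12/7, 19/7)
c = (0, 6/11)
Σ b_i: (-12/7)·1 + 19/7·1 = 1 ✓
b·c: 19/7·6/11 = 114/77 ≠ 1/2 ⇒ order 1.

1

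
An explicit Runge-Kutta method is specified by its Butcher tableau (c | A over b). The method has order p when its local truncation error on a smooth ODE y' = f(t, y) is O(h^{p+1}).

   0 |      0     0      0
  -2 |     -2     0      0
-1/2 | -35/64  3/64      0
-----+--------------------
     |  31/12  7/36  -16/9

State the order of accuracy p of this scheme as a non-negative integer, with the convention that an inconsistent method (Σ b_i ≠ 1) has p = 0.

b = (31/12, 7/36, -16/9)
c = (0, -2, -1/2)
Ac = (0, 0, -3/32)
Σ b_i: 31/12·1 + 7/36·1 + (-16/9)·1 = 1 ✓
b·c: 7/36·(-2) + (-16/9)·(-1/2) = 1/2 ✓
b·c²: 7/36·4 + (-16/9)·1/4 = 1/3 ✓
b·Ac: (-16/9)·(-3/32) = 1/6 ✓; 3 stages ⇒ order 3.

3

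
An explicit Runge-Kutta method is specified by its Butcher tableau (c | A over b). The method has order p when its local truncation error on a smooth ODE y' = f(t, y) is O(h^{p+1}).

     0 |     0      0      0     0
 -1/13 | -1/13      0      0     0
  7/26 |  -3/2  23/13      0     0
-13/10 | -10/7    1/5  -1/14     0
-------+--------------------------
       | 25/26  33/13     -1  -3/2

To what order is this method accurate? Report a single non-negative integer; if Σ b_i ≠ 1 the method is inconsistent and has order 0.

1

b = (25/26, 33/13, -1, -3/2)
c = (0, -1/13, 7/26, -13/10)
Ac = (0, 0, -23/169, -9/260)
Σ b_i: 25/26·1 + 33/13·1 + (-1)·1 + (-3/2)·1 = 1 ✓
b·c: 33/13·(-1/13) + (-1)·7/26 + (-3/2)·(-13/10) = 5021/3380 ≠ 1/2 ⇒ order 1.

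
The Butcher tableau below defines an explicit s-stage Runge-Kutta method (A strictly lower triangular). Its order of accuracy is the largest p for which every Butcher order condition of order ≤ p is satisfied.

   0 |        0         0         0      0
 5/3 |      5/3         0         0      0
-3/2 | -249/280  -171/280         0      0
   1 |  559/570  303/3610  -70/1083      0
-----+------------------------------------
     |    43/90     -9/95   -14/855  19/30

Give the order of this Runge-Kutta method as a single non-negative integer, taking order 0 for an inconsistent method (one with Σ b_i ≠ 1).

b = (43/90, -9/95, -14/855, 19/30)
c = (0, 5/3, -3/2, 1)
Ac = (0, 0, -57/56, 9/38)
Σ b_i: 43/90·1 + (-9/95)·1 + (-14/855)·1 + 19/30·1 = 1 ✓
b·c: (-9/95)·5/3 + (-14/855)·(-3/2) + 19/30·1 = 1/2 ✓
b·c²: (-9/95)·25/9 + (-14/855)·9/4 + 19/30·1 = 1/3 ✓
b·Ac: (-14/855)·(-57/56) + 19/30·9/38 = 1/6 ✓
b·c³: (-9/95)·125/27 + (-14/855)·(-27/8) + 19/30·1 = 1/4 ✓
b·(c∘Ac): (-14/855)·171/112 + 19/30·9/38 = 1/8 ✓
b·Ac²: (-14/855)·(-95/56) + 19/30·5/57 = 1/12 ✓
b·A²c: 19/30·5/76 = 1/24 ✓; 4 stages ⇒ order 4.

4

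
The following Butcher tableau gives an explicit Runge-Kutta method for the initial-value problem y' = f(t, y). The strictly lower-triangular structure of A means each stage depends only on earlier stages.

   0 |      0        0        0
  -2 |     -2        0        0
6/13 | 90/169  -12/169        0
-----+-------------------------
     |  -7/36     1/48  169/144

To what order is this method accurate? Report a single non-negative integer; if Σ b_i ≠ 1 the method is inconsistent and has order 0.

3

b = (-7/36, 1/48, 169/144)
c = (0, -2, 6/13)
Ac = (0, 0, 24/169)
Σ b_i: (-7/36)·1 + 1/48·1 + 169/144·1 = 1 ✓
b·c: 1/48·(-2) + 169/144·6/13 = 1/2 ✓
b·c²: 1/48·4 + 169/144·36/169 = 1/3 ✓
b·Ac: 169/144·24/169 = 1/6 ✓; 3 stages ⇒ order 3.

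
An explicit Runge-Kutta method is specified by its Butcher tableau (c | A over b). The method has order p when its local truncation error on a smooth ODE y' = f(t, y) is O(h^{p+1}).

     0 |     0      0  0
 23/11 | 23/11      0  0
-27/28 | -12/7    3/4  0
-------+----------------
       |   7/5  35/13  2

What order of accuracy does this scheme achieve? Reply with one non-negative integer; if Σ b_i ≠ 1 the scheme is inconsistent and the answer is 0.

0

b = (7/5, 35/13, 2)
c = (0, 23/11, -27/28)
Ac = (0, 0, 69/44)
Σ b_i: 7/5·1 + 35/13·1 + 2·1 = 396/65 ≠ 1 ⇒ order 0.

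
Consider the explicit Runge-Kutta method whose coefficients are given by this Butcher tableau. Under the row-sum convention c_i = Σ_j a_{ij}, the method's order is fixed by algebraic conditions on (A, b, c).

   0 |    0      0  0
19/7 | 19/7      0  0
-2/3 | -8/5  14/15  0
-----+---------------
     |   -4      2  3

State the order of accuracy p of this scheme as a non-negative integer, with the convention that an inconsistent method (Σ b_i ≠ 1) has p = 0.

b = (-4, 2, 3)
c = (0, 19/7, -2/3)
Ac = (0, 0, 38/15)
Σ b_i: (-4)·1 + 2·1 + 3·1 = 1 ✓
b·c: 2·19/7 + 3·(-2/3) = 24/7 ≠ 1/2 ⇒ order 1.

1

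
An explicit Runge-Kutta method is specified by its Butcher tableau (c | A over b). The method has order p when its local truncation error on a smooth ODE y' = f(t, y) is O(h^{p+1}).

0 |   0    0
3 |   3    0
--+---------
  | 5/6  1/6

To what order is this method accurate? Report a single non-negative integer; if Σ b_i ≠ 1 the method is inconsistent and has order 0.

2

b = (5/6, 1/6)
c = (0, 3)
Σ b_i: 5/6·1 + 1/6·1 = 1 ✓
b·c: 1/6·3 = 1/2 ✓; 2 stages ⇒ order 2.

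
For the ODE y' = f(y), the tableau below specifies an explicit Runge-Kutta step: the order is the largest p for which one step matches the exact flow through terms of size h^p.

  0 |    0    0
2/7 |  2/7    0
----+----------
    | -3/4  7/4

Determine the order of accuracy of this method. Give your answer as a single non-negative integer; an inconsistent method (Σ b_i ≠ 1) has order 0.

b = (-3/4, 7/4)
c = (0, 2/7)
Σ b_i: (-3/4)·1 + 7/4·1 = 1 ✓
b·c: 7/4·2/7 = 1/2 ✓; 2 stages ⇒ order 2.

2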